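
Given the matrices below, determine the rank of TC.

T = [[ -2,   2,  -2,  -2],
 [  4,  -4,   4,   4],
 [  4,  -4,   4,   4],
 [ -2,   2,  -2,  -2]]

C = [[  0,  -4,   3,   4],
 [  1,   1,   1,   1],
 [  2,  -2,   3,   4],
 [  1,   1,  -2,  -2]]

1

First compute TC:
[[ -4,  12,  -6, -10],
 [  8, -24,  12,  20],
 [  8, -24,  12,  20],
 [ -4,  12,  -6, -10]]
Now row reduce the product.
R2 ← R2 + (2)·R1: [0, 0, 0, 0]
R3 ← R3 + (2)·R1: [0, 0, 0, 0]
R4 ← R4 − R1: [0, 0, 0, 0]
1 nonzero row, so rank(TC) = 1.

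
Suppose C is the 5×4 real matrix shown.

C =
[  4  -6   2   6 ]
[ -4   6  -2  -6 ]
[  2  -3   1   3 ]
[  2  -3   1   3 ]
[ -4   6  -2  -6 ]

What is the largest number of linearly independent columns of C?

1

Row reduce to echelon form.
R2 ← R2 + R1: [0, 0, 0, 0]
R3 ← R3 − (1/2)·R1: [0, 0, 0, 0]
R4 ← R4 − (1/2)·R1: [0, 0, 0, 0]
R5 ← R5 + R1: [0, 0, 0, 0]
Echelon form has 1 nonzero row, so rank(C) = 1.
The rank gives the maximum number of linearly independent columns: 1.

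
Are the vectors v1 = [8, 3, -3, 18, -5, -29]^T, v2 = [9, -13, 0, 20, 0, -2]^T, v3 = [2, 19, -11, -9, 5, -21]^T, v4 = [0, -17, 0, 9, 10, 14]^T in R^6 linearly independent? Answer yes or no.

Form the matrix with these vectors as rows and row reduce.
R2 ← R2 − (9/8)·R1: [0, -131/8, 27/8, -1/4, 45/8, 245/8]
R3 ← R3 − (1/4)·R1: [0, 73/4, -41/4, -27/2, 25/4, -55/4]
R3 ← R3 + (146/131)·R2: [0, 0, -850/131, -1805/131, 1640/131, 2670/131]
R4 ← R4 − (136/131)·R2: [0, 0, -459/131, 1213/131, 545/131, -2331/131]
R4 ← R4 − (27/50)·R3: [0, 0, 0, 167/10, -13/5, -144/5]
4 nonzero rows, so the 4 vectors span a space of dimension 4.
Since 4 = 4, the vectors are linearly independent.

yes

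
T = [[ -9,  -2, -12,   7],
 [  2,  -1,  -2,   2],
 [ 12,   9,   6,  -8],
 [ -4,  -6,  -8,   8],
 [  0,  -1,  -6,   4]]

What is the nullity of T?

Row reduce to echelon form.
R2 ← R2 + (2/9)·R1: [0, -13/9, -14/3, 32/9]
R3 ← R3 + (4/3)·R1: [0, 19/3, -10, 4/3]
R4 ← R4 − (4/9)·R1: [0, -46/9, -8/3, 44/9]
R3 ← R3 + (57/13)·R2: [0, 0, -396/13, 220/13]
R4 ← R4 − (46/13)·R2: [0, 0, 180/13, -100/13]
R5 ← R5 − (9/13)·R2: [0, 0, -36/13, 20/13]
R4 ← R4 + (5/11)·R3: [0, 0, 0, 0]
R5 ← R5 − (1/11)·R3: [0, 0, 0, 0]
3 nonzero rows, so rank(T) = 3.
T has 4 columns; by rank–nullity, nullity = 4 − 3 = 1.

1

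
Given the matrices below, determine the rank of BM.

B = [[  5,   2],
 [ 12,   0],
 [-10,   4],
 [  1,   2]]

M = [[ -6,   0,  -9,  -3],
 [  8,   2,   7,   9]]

First compute BM:
[[-14,   4, -31,   3],
 [-72,   0, -108, -36],
 [ 92,   8, 118,  66],
 [ 10,   4,   5,  15]]
Now row reduce the product.
R2 ← R2 − (36/7)·R1: [0, -144/7, 360/7, -360/7]
R3 ← R3 + (46/7)·R1: [0, 240/7, -600/7, 600/7]
R4 ← R4 + (5/7)·R1: [0, 48/7, -120/7, 120/7]
R3 ← R3 + (5/3)·R2: [0, 0, 0, 0]
R4 ← R4 + (1/3)·R2: [0, 0, 0, 0]
2 nonzero rows, so rank(BM) = 2.

2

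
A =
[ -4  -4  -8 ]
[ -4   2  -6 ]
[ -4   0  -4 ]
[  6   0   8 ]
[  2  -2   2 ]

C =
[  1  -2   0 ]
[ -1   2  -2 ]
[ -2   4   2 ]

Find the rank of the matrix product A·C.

2

First compute AC:
[[ 16, -32,  -8],
 [  6, -12, -16],
 [  4,  -8,  -8],
 [-10,  20,  16],
 [  0,   0,   8]]
Now row reduce the product.
R2 ← R2 − (3/8)·R1: [0, 0, -13]
R3 ← R3 − (1/4)·R1: [0, 0, -6]
R4 ← R4 + (5/8)·R1: [0, 0, 11]
R3 ← R3 − (6/13)·R2: [0, 0, 0]
R4 ← R4 + (11/13)·R2: [0, 0, 0]
R5 ← R5 + (8/13)·R2: [0, 0, 0]
2 nonzero rows, so rank(AC) = 2.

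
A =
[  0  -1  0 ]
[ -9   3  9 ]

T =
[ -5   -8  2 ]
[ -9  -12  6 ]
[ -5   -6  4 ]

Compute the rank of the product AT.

First compute AT:
[[  9,  12,  -6],
 [-27, -18,  36]]
Now row reduce the product.
R2 ← R2 + (3)·R1: [0, 18, 18]
2 nonzero rows, so rank(AT) = 2.

2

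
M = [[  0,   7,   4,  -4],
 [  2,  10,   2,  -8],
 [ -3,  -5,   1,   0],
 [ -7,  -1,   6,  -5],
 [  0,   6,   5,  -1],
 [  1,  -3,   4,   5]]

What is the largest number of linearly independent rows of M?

Row reduce to echelon form.
Swap R1 ↔ R2
R3 ← R3 + (3/2)·R1: [0, 10, 4, -12]
R4 ← R4 + (7/2)·R1: [0, 34, 13, -33]
R6 ← R6 − (1/2)·R1: [0, -8, 3, 9]
R3 ← R3 − (10/7)·R2: [0, 0, -12/7, -44/7]
R4 ← R4 − (34/7)·R2: [0, 0, -45/7, -95/7]
R5 ← R5 − (6/7)·R2: [0, 0, 11/7, 17/7]
R6 ← R6 + (8/7)·R2: [0, 0, 53/7, 31/7]
R4 ← R4 − (15/4)·R3: [0, 0, 0, 10]
R5 ← R5 + (11/12)·R3: [0, 0, 0, -10/3]
R6 ← R6 + (53/12)·R3: [0, 0, 0, -70/3]
R5 ← R5 + (1/3)·R4: [0, 0, 0, 0]
R6 ← R6 + (7/3)·R4: [0, 0, 0, 0]
Echelon form has 4 nonzero rows, so rank(M) = 4.
The rank gives the maximum number of linearly independent rows: 4.

4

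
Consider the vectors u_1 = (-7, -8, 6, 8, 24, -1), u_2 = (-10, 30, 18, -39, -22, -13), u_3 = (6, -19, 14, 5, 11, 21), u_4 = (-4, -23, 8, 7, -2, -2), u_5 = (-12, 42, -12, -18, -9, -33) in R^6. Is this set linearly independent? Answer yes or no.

yes

Form the matrix with these vectors as rows and row reduce.
R2 ← R2 − (10/7)·R1: [0, 290/7, 66/7, -353/7, -394/7, -81/7]
R3 ← R3 + (6/7)·R1: [0, -181/7, 134/7, 83/7, 221/7, 141/7]
R4 ← R4 − (4/7)·R1: [0, -129/7, 32/7, 17/7, -110/7, -10/7]
R5 ← R5 − (12/7)·R1: [0, 390/7, -156/7, -222/7, -351/7, -219/7]
R3 ← R3 + (181/290)·R2: [0, 0, 3629/145, -5689/290, -516/145, 3747/290]
R4 ← R4 + (129/290)·R2: [0, 0, 1271/145, -5801/290, -5909/145, -1907/290]
R5 ← R5 − (39/29)·R2: [0, 0, -1014/29, 1047/29, 741/29, -456/29]
R4 ← R4 − (1271/3629)·R3: [0, 0, 0, -47659/3629, -143365/3629, -40286/3629]
R5 ← R5 + (5070/3629)·R3: [0, 0, 0, 31560/3629, 74685/3629, 8445/3629]
R5 ← R5 + (31560/47659)·R4: [0, 0, 0, 0, -265965/47659, -239445/47659]
5 nonzero rows, so the 5 vectors span a space of dimension 5.
Since 5 = 5, the vectors are linearly independent.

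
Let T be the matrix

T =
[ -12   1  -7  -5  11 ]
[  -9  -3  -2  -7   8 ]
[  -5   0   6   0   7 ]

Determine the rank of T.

3

Row reduce to echelon form.
R2 ← R2 − (3/4)·R1: [0, -15/4, 13/4, -13/4, -1/4]
R3 ← R3 − (5/12)·R1: [0, -5/12, 107/12, 25/12, 29/12]
R3 ← R3 − (1/9)·R2: [0, 0, 77/9, 22/9, 22/9]
Echelon form has 3 nonzero rows, so rank(T) = 3.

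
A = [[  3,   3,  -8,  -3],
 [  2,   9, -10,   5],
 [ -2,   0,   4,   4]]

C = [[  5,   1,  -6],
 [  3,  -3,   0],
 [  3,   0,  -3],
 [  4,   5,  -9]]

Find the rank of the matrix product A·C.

2

First compute AC:
[[-12, -21,  33],
 [ 27,   0, -27],
 [ 18,  18, -36]]
Now row reduce the product.
R2 ← R2 + (9/4)·R1: [0, -189/4, 189/4]
R3 ← R3 + (3/2)·R1: [0, -27/2, 27/2]
R3 ← R3 − (2/7)·R2: [0, 0, 0]
2 nonzero rows, so rank(AC) = 2.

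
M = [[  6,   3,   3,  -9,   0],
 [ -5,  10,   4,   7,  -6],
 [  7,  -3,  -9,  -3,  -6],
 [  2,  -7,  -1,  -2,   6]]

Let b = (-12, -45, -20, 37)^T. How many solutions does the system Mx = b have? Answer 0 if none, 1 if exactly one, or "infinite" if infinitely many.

Row reduce the augmented matrix [M | b].
R2 ← R2 + (5/6)·R1: [0, 25/2, 13/2, -1/2, -6, -55]
R3 ← R3 − (7/6)·R1: [0, -13/2, -25/2, 15/2, -6, -6]
R4 ← R4 − (1/3)·R1: [0, -8, -2, 1, 6, 41]
R3 ← R3 + (13/25)·R2: [0, 0, -228/25, 181/25, -228/25, -173/5]
R4 ← R4 + (16/25)·R2: [0, 0, 54/25, 17/25, 54/25, 29/5]
R4 ← R4 + (9/38)·R3: [0, 0, 0, 91/38, 0, -91/38]
The echelon form has 4 nonzero rows, and every pivot lies in the first 5 columns, so rank(M) = rank([M|b]) = 4.
The system is consistent.
rank = 4 < 5 unknowns, so there are infinitely many solutions.

infinite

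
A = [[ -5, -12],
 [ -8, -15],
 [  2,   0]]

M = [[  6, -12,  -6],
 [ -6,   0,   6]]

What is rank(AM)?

First compute AM:
[[ 42,  60, -42],
 [ 42,  96, -42],
 [ 12, -24, -12]]
Now row reduce the product.
R2 ← R2 − R1: [0, 36, 0]
R3 ← R3 − (2/7)·R1: [0, -288/7, 0]
R3 ← R3 + (8/7)·R2: [0, 0, 0]
2 nonzero rows, so rank(AM) = 2.

2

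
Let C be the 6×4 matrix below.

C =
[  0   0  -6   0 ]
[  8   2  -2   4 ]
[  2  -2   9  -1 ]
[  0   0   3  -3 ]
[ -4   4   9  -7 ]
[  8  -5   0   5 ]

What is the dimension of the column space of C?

4

Row reduce to echelon form.
Swap R1 ↔ R2
R3 ← R3 − (1/4)·R1: [0, -5/2, 19/2, -2]
R5 ← R5 + (1/2)·R1: [0, 5, 8, -5]
R6 ← R6 − R1: [0, -7, 2, 1]
Swap R2 ↔ R3
R5 ← R5 + (2)·R2: [0, 0, 27, -9]
R6 ← R6 − (14/5)·R2: [0, 0, -123/5, 33/5]
R4 ← R4 + (1/2)·R3: [0, 0, 0, -3]
R5 ← R5 + (9/2)·R3: [0, 0, 0, -9]
R6 ← R6 − (41/10)·R3: [0, 0, 0, 33/5]
R5 ← R5 − (3)·R4: [0, 0, 0, 0]
R6 ← R6 + (11/5)·R4: [0, 0, 0, 0]
Echelon form has 4 nonzero rows, so rank(C) = 4.
The column space has dimension equal to the rank: 4.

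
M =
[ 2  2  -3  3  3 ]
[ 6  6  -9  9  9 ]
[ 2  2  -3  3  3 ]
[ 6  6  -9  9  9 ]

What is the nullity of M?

Row reduce to echelon form.
R2 ← R2 − (3)·R1: [0, 0, 0, 0, 0]
R3 ← R3 − R1: [0, 0, 0, 0, 0]
R4 ← R4 − (3)·R1: [0, 0, 0, 0, 0]
1 nonzero row, so rank(M) = 1.
M has 5 columns; by rank–nullity, nullity = 5 − 1 = 4.

4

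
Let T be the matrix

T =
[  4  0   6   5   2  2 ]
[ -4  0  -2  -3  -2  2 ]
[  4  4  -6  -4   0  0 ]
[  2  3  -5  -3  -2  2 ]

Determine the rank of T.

Row reduce to echelon form.
R2 ← R2 + R1: [0, 0, 4, 2, 0, 4]
R3 ← R3 − R1: [0, 4, -12, -9, -2, -2]
R4 ← R4 − (1/2)·R1: [0, 3, -8, -11/2, -3, 1]
Swap R2 ↔ R3
R4 ← R4 − (3/4)·R2: [0, 0, 1, 5/4, -3/2, 5/2]
R4 ← R4 − (1/4)·R3: [0, 0, 0, 3/4, -3/2, 3/2]
Echelon form has 4 nonzero rows, so rank(T) = 4.

4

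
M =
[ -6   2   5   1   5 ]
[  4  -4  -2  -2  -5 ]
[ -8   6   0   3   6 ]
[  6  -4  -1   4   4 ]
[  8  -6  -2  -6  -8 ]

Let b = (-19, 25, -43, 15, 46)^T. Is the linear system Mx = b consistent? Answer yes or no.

yes

Row reduce the augmented matrix [M | b].
R2 ← R2 + (2/3)·R1: [0, -8/3, 4/3, -4/3, -5/3, 37/3]
R3 ← R3 − (4/3)·R1: [0, 10/3, -20/3, 5/3, -2/3, -53/3]
R4 ← R4 + R1: [0, -2, 4, 5, 9, -4]
R5 ← R5 + (4/3)·R1: [0, -10/3, 14/3, -14/3, -4/3, 62/3]
R3 ← R3 + (5/4)·R2: [0, 0, -5, 0, -11/4, -9/4]
R4 ← R4 − (3/4)·R2: [0, 0, 3, 6, 41/4, -53/4]
R5 ← R5 − (5/4)·R2: [0, 0, 3, -3, 3/4, 21/4]
R4 ← R4 + (3/5)·R3: [0, 0, 0, 6, 43/5, -73/5]
R5 ← R5 + (3/5)·R3: [0, 0, 0, -3, -9/10, 39/10]
R5 ← R5 + (1/2)·R4: [0, 0, 0, 0, 17/5, -17/5]
The echelon form has 5 nonzero rows, and every pivot lies in the first 5 columns, so rank(M) = rank([M|b]) = 5.
The system is consistent.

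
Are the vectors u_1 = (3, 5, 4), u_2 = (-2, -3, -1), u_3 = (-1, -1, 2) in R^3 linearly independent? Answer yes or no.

Form the matrix with these vectors as rows and row reduce.
R2 ← R2 + (2/3)·R1: [0, 1/3, 5/3]
R3 ← R3 + (1/3)·R1: [0, 2/3, 10/3]
R3 ← R3 − (2)·R2: [0, 0, 0]
2 nonzero rows, so the 3 vectors span a space of dimension 2.
Since 2 < 3, the vectors are linearly dependent.

no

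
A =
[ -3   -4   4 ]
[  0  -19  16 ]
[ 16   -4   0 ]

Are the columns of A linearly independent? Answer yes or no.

no

Row reduce A to echelon form.
R3 ← R3 + (16/3)·R1: [0, -76/3, 64/3]
R3 ← R3 − (4/3)·R2: [0, 0, 0]
2 pivots among 3 columns.
Only 2 < 3 pivot columns, so the columns are linearly dependent.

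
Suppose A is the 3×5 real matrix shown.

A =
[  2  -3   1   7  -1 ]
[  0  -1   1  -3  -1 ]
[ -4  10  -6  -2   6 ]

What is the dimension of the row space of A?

Row reduce to echelon form.
R3 ← R3 + (2)·R1: [0, 4, -4, 12, 4]
R3 ← R3 + (4)·R2: [0, 0, 0, 0, 0]
Echelon form has 2 nonzero rows, so rank(A) = 2.
The row space has dimension equal to the rank: 2.

2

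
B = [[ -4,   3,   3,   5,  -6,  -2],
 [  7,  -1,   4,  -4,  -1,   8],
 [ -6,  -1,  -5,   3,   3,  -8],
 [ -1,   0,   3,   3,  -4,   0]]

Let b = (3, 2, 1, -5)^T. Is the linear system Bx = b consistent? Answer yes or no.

no

Row reduce the augmented matrix [B | b].
R2 ← R2 + (7/4)·R1: [0, 17/4, 37/4, 19/4, -23/2, 9/2, 29/4]
R3 ← R3 − (3/2)·R1: [0, -11/2, -19/2, -9/2, 12, -5, -7/2]
R4 ← R4 − (1/4)·R1: [0, -3/4, 9/4, 7/4, -5/2, 1/2, -23/4]
R3 ← R3 + (22/17)·R2: [0, 0, 42/17, 28/17, -49/17, 14/17, 100/17]
R4 ← R4 + (3/17)·R2: [0, 0, 66/17, 44/17, -77/17, 22/17, -76/17]
R4 ← R4 − (11/7)·R3: [0, 0, 0, 0, 0, 0, -96/7]
The echelon form has 4 nonzero rows; the last pivot sits in the augmented column, so rank(B) = 3 but rank([B|b]) = 4.
Since the ranks differ, the system is inconsistent.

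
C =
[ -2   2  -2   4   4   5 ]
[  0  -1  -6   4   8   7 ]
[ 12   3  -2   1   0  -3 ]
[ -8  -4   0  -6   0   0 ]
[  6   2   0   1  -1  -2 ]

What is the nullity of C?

2

Row reduce to echelon form.
R3 ← R3 + (6)·R1: [0, 15, -14, 25, 24, 27]
R4 ← R4 − (4)·R1: [0, -12, 8, -22, -16, -20]
R5 ← R5 + (3)·R1: [0, 8, -6, 13, 11, 13]
R3 ← R3 + (15)·R2: [0, 0, -104, 85, 144, 132]
R4 ← R4 − (12)·R2: [0, 0, 80, -70, -112, -104]
R5 ← R5 + (8)·R2: [0, 0, -54, 45, 75, 69]
R4 ← R4 + (10/13)·R3: [0, 0, 0, -60/13, -16/13, -32/13]
R5 ← R5 − (27/52)·R3: [0, 0, 0, 45/52, 3/13, 6/13]
R5 ← R5 + (3/16)·R4: [0, 0, 0, 0, 0, 0]
4 nonzero rows, so rank(C) = 4.
C has 6 columns; by rank–nullity, nullity = 6 − 4 = 2.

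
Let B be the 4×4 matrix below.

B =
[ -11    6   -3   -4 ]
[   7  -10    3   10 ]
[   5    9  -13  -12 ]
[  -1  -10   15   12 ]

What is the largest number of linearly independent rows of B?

3

Row reduce to echelon form.
R2 ← R2 + (7/11)·R1: [0, -68/11, 12/11, 82/11]
R3 ← R3 + (5/11)·R1: [0, 129/11, -158/11, -152/11]
R4 ← R4 − (1/11)·R1: [0, -116/11, 168/11, 136/11]
R3 ← R3 + (129/68)·R2: [0, 0, -209/17, 11/34]
R4 ← R4 − (29/17)·R2: [0, 0, 228/17, -6/17]
R4 ← R4 + (12/11)·R3: [0, 0, 0, 0]
Echelon form has 3 nonzero rows, so rank(B) = 3.
The rank gives the maximum number of linearly independent rows: 3.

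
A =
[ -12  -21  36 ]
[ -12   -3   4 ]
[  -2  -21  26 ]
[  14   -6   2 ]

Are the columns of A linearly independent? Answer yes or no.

yes

Row reduce A to echelon form.
R2 ← R2 − R1: [0, 18, -32]
R3 ← R3 − (1/6)·R1: [0, -35/2, 20]
R4 ← R4 + (7/6)·R1: [0, -61/2, 44]
R3 ← R3 + (35/36)·R2: [0, 0, -100/9]
R4 ← R4 + (61/36)·R2: [0, 0, -92/9]
R4 ← R4 − (23/25)·R3: [0, 0, 0]
3 pivots among 3 columns.
Every column is a pivot column, so the columns are linearly independent.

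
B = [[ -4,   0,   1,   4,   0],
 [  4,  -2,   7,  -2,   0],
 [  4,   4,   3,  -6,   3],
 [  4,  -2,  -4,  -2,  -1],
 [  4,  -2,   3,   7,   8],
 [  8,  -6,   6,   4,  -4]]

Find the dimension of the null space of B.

Row reduce to echelon form.
R2 ← R2 + R1: [0, -2, 8, 2, 0]
R3 ← R3 + R1: [0, 4, 4, -2, 3]
R4 ← R4 + R1: [0, -2, -3, 2, -1]
R5 ← R5 + R1: [0, -2, 4, 11, 8]
R6 ← R6 + (2)·R1: [0, -6, 8, 12, -4]
R3 ← R3 + (2)·R2: [0, 0, 20, 2, 3]
R4 ← R4 − R2: [0, 0, -11, 0, -1]
R5 ← R5 − R2: [0, 0, -4, 9, 8]
R6 ← R6 − (3)·R2: [0, 0, -16, 6, -4]
R4 ← R4 + (11/20)·R3: [0, 0, 0, 11/10, 13/20]
R5 ← R5 + (1/5)·R3: [0, 0, 0, 47/5, 43/5]
R6 ← R6 + (4/5)·R3: [0, 0, 0, 38/5, -8/5]
R5 ← R5 − (94/11)·R4: [0, 0, 0, 0, 67/22]
R6 ← R6 − (76/11)·R4: [0, 0, 0, 0, -67/11]
R6 ← R6 + (2)·R5: [0, 0, 0, 0, 0]
5 nonzero rows, so rank(B) = 5.
B has 5 columns; by rank–nullity, nullity = 5 − 5 = 0.

0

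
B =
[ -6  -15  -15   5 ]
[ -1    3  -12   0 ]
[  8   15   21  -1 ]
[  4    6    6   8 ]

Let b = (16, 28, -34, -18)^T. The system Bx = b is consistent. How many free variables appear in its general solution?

Row reduce the augmented matrix [B | b].
R2 ← R2 − (1/6)·R1: [0, 11/2, -19/2, -5/6, 76/3]
R3 ← R3 + (4/3)·R1: [0, -5, 1, 17/3, -38/3]
R4 ← R4 + (2/3)·R1: [0, -4, -4, 34/3, -22/3]
R3 ← R3 + (10/11)·R2: [0, 0, -84/11, 54/11, 114/11]
R4 ← R4 + (8/11)·R2: [0, 0, -120/11, 118/11, 122/11]
R4 ← R4 − (10/7)·R3: [0, 0, 0, 26/7, -26/7]
The echelon form has 4 nonzero rows, and every pivot lies in the first 4 columns, so rank(B) = rank([B|b]) = 4.
The system is consistent.
Free variables = (unknowns) − (rank) = 4 − 4 = 0.

0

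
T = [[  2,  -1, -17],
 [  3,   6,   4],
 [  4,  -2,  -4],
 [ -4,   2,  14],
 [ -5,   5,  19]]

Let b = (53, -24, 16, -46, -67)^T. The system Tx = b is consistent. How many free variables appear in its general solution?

Row reduce the augmented matrix [T | b].
R2 ← R2 − (3/2)·R1: [0, 15/2, 59/2, -207/2]
R3 ← R3 − (2)·R1: [0, 0, 30, -90]
R4 ← R4 + (2)·R1: [0, 0, -20, 60]
R5 ← R5 + (5/2)·R1: [0, 5/2, -47/2, 131/2]
R5 ← R5 − (1/3)·R2: [0, 0, -100/3, 100]
R4 ← R4 + (2/3)·R3: [0, 0, 0, 0]
R5 ← R5 + (10/9)·R3: [0, 0, 0, 0]
The echelon form has 3 nonzero rows, and every pivot lies in the first 3 columns, so rank(T) = rank([T|b]) = 3.
The system is consistent.
Free variables = (unknowns) − (rank) = 3 − 3 = 0.

0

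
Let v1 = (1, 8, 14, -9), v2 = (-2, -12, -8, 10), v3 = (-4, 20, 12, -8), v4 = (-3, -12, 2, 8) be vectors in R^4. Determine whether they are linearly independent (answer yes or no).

Form the matrix with these vectors as rows and row reduce.
R2 ← R2 + (2)·R1: [0, 4, 20, -8]
R3 ← R3 + (4)·R1: [0, 52, 68, -44]
R4 ← R4 + (3)·R1: [0, 12, 44, -19]
R3 ← R3 − (13)·R2: [0, 0, -192, 60]
R4 ← R4 − (3)·R2: [0, 0, -16, 5]
R4 ← R4 − (1/12)·R3: [0, 0, 0, 0]
3 nonzero rows, so the 4 vectors span a space of dimension 3.
Since 3 < 4, the vectors are linearly dependent.

no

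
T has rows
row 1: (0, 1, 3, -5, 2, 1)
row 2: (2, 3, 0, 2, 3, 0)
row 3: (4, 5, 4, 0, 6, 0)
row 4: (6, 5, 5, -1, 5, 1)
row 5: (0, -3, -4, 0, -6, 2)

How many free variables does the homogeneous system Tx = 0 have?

2

Row reduce to echelon form.
Swap R1 ↔ R2
R3 ← R3 − (2)·R1: [0, -1, 4, -4, 0, 0]
R4 ← R4 − (3)·R1: [0, -4, 5, -7, -4, 1]
R3 ← R3 + R2: [0, 0, 7, -9, 2, 1]
R4 ← R4 + (4)·R2: [0, 0, 17, -27, 4, 5]
R5 ← R5 + (3)·R2: [0, 0, 5, -15, 0, 5]
R4 ← R4 − (17/7)·R3: [0, 0, 0, -36/7, -6/7, 18/7]
R5 ← R5 − (5/7)·R3: [0, 0, 0, -60/7, -10/7, 30/7]
R5 ← R5 − (5/3)·R4: [0, 0, 0, 0, 0, 0]
4 nonzero rows, so rank(T) = 4.
T has 6 columns; by rank–nullity, nullity = 6 − 4 = 2.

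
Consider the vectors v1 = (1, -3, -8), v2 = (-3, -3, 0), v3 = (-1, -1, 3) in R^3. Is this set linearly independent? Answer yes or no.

Form the matrix with these vectors as rows and row reduce.
R2 ← R2 + (3)·R1: [0, -12, -24]
R3 ← R3 + R1: [0, -4, -5]
R3 ← R3 − (1/3)·R2: [0, 0, 3]
3 nonzero rows, so the 3 vectors span a space of dimension 3.
Since 3 = 3, the vectors are linearly independent.

yes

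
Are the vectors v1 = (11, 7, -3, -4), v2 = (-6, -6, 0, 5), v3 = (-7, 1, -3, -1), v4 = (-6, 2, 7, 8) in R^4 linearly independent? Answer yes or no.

Form the matrix with these vectors as rows and row reduce.
R2 ← R2 + (6/11)·R1: [0, -24/11, -18/11, 31/11]
R3 ← R3 + (7/11)·R1: [0, 60/11, -54/11, -39/11]
R4 ← R4 + (6/11)·R1: [0, 64/11, 59/11, 64/11]
R3 ← R3 + (5/2)·R2: [0, 0, -9, 7/2]
R4 ← R4 + (8/3)·R2: [0, 0, 1, 40/3]
R4 ← R4 + (1/9)·R3: [0, 0, 0, 247/18]
4 nonzero rows, so the 4 vectors span a space of dimension 4.
Since 4 = 4, the vectors are linearly independent.

yes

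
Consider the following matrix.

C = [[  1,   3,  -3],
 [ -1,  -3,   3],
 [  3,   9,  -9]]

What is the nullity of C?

Row reduce to echelon form.
R2 ← R2 + R1: [0, 0, 0]
R3 ← R3 − (3)·R1: [0, 0, 0]
1 nonzero row, so rank(C) = 1.
C has 3 columns; by rank–nullity, nullity = 3 − 1 = 2.

2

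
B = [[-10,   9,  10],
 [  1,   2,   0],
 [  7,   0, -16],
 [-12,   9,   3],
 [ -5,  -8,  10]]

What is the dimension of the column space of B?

3

Row reduce to echelon form.
R2 ← R2 + (1/10)·R1: [0, 29/10, 1]
R3 ← R3 + (7/10)·R1: [0, 63/10, -9]
R4 ← R4 − (6/5)·R1: [0, -9/5, -9]
R5 ← R5 − (1/2)·R1: [0, -25/2, 5]
R3 ← R3 − (63/29)·R2: [0, 0, -324/29]
R4 ← R4 + (18/29)·R2: [0, 0, -243/29]
R5 ← R5 + (125/29)·R2: [0, 0, 270/29]
R4 ← R4 − (3/4)·R3: [0, 0, 0]
R5 ← R5 + (5/6)·R3: [0, 0, 0]
Echelon form has 3 nonzero rows, so rank(B) = 3.
The column space has dimension equal to the rank: 3.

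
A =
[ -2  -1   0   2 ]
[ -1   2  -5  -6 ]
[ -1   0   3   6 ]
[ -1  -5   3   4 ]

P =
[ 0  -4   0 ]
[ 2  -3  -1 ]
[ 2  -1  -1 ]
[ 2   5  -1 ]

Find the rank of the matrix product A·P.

2

First compute AP:
[[  2,  21,  -1],
 [-18, -27,   9],
 [ 18,  31,  -9],
 [  4,  36,  -2]]
Now row reduce the product.
R2 ← R2 + (9)·R1: [0, 162, 0]
R3 ← R3 − (9)·R1: [0, -158, 0]
R4 ← R4 − (2)·R1: [0, -6, 0]
R3 ← R3 + (79/81)·R2: [0, 0, 0]
R4 ← R4 + (1/27)·R2: [0, 0, 0]
2 nonzero rows, so rank(AP) = 2.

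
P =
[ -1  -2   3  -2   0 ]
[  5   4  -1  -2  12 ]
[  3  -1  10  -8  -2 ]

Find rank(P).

Row reduce to echelon form.
R2 ← R2 + (5)·R1: [0, -6, 14, -12, 12]
R3 ← R3 + (3)·R1: [0, -7, 19, -14, -2]
R3 ← R3 − (7/6)·R2: [0, 0, 8/3, 0, -16]
Echelon form has 3 nonzero rows, so rank(P) = 3.

3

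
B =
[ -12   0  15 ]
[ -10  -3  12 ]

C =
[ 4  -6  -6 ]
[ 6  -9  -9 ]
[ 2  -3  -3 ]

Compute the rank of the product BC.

First compute BC:
[[-18,  27,  27],
 [-34,  51,  51]]
Now row reduce the product.
R2 ← R2 − (17/9)·R1: [0, 0, 0]
1 nonzero row, so rank(BC) = 1.

1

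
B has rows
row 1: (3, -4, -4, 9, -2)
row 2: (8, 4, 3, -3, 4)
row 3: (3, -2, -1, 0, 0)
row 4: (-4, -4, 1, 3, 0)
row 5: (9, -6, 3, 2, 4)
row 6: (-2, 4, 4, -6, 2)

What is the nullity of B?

Row reduce to echelon form.
R2 ← R2 − (8/3)·R1: [0, 44/3, 41/3, -27, 28/3]
R3 ← R3 − R1: [0, 2, 3, -9, 2]
R4 ← R4 + (4/3)·R1: [0, -28/3, -13/3, 15, -8/3]
R5 ← R5 − (3)·R1: [0, 6, 15, -25, 10]
R6 ← R6 + (2/3)·R1: [0, 4/3, 4/3, 0, 2/3]
R3 ← R3 − (3/22)·R2: [0, 0, 25/22, -117/22, 8/11]
R4 ← R4 + (7/11)·R2: [0, 0, 48/11, -24/11, 36/11]
R5 ← R5 − (9/22)·R2: [0, 0, 207/22, -307/22, 68/11]
R6 ← R6 − (1/11)·R2: [0, 0, 1/11, 27/11, -2/11]
R4 ← R4 − (96/25)·R3: [0, 0, 0, 456/25, 12/25]
R5 ← R5 − (207/25)·R3: [0, 0, 0, 752/25, 4/25]
R6 ← R6 − (2/25)·R3: [0, 0, 0, 72/25, -6/25]
R5 ← R5 − (94/57)·R4: [0, 0, 0, 0, -12/19]
R6 ← R6 − (3/19)·R4: [0, 0, 0, 0, -6/19]
R6 ← R6 − (1/2)·R5: [0, 0, 0, 0, 0]
5 nonzero rows, so rank(B) = 5.
B has 5 columns; by rank–nullity, nullity = 5 − 5 = 0.

0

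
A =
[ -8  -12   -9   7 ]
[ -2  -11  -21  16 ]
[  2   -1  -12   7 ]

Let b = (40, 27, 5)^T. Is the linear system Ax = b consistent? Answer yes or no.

Row reduce the augmented matrix [A | b].
R2 ← R2 − (1/4)·R1: [0, -8, -75/4, 57/4, 17]
R3 ← R3 + (1/4)·R1: [0, -4, -57/4, 35/4, 15]
R3 ← R3 − (1/2)·R2: [0, 0, -39/8, 13/8, 13/2]
The echelon form has 3 nonzero rows, and every pivot lies in the first 4 columns, so rank(A) = rank([A|b]) = 3.
The system is consistent.

yes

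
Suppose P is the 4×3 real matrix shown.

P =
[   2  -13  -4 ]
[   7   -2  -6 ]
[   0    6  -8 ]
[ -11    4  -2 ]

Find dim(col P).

3

Row reduce to echelon form.
R2 ← R2 − (7/2)·R1: [0, 87/2, 8]
R4 ← R4 + (11/2)·R1: [0, -135/2, -24]
R3 ← R3 − (4/29)·R2: [0, 0, -264/29]
R4 ← R4 + (45/29)·R2: [0, 0, -336/29]
R4 ← R4 − (14/11)·R3: [0, 0, 0]
Echelon form has 3 nonzero rows, so rank(P) = 3.
The column space has dimension equal to the rank: 3.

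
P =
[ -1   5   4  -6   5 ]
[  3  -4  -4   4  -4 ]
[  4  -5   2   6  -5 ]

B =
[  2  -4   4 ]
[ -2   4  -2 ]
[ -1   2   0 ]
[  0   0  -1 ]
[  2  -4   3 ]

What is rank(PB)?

First compute PB:
[[ -6,  12,   7],
 [ 10, -20,   4],
 [  6, -12,   5]]
Now row reduce the product.
R2 ← R2 + (5/3)·R1: [0, 0, 47/3]
R3 ← R3 + R1: [0, 0, 12]
R3 ← R3 − (36/47)·R2: [0, 0, 0]
2 nonzero rows, so rank(PB) = 2.

2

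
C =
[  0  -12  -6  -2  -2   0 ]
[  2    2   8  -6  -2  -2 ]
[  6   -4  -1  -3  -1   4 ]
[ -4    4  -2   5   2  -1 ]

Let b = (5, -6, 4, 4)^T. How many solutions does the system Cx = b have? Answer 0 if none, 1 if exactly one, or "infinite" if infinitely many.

0

Row reduce the augmented matrix [C | b].
Swap R1 ↔ R2
R3 ← R3 − (3)·R1: [0, -10, -25, 15, 5, 10, 22]
R4 ← R4 + (2)·R1: [0, 8, 14, -7, -2, -5, -8]
R3 ← R3 − (5/6)·R2: [0, 0, -20, 50/3, 20/3, 10, 107/6]
R4 ← R4 + (2/3)·R2: [0, 0, 10, -25/3, -10/3, -5, -14/3]
R4 ← R4 + (1/2)·R3: [0, 0, 0, 0, 0, 0, 17/4]
The echelon form has 4 nonzero rows; the last pivot sits in the augmented column, so rank(C) = 3 but rank([C|b]) = 4.
Since the ranks differ, the system is inconsistent.
It has no solutions.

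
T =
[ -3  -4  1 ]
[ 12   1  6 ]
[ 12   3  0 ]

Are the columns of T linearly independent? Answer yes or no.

yes

Row reduce T to echelon form.
R2 ← R2 + (4)·R1: [0, -15, 10]
R3 ← R3 + (4)·R1: [0, -13, 4]
R3 ← R3 − (13/15)·R2: [0, 0, -14/3]
3 pivots among 3 columns.
Every column is a pivot column, so the columns are linearly independent.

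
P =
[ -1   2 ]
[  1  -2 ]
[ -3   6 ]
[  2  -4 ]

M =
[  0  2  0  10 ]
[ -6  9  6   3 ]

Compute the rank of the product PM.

First compute PM:
[[-12,  16,  12,  -4],
 [ 12, -16, -12,   4],
 [-36,  48,  36, -12],
 [ 24, -32, -24,   8]]
Now row reduce the product.
R2 ← R2 + R1: [0, 0, 0, 0]
R3 ← R3 − (3)·R1: [0, 0, 0, 0]
R4 ← R4 + (2)·R1: [0, 0, 0, 0]
1 nonzero row, so rank(PM) = 1.

1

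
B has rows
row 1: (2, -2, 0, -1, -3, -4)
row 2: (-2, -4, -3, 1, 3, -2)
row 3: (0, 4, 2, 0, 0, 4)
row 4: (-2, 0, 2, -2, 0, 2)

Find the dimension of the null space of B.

Row reduce to echelon form.
R2 ← R2 + R1: [0, -6, -3, 0, 0, -6]
R4 ← R4 + R1: [0, -2, 2, -3, -3, -2]
R3 ← R3 + (2/3)·R2: [0, 0, 0, 0, 0, 0]
R4 ← R4 − (1/3)·R2: [0, 0, 3, -3, -3, 0]
Swap R3 ↔ R4
3 nonzero rows, so rank(B) = 3.
B has 6 columns; by rank–nullity, nullity = 6 − 3 = 3.

3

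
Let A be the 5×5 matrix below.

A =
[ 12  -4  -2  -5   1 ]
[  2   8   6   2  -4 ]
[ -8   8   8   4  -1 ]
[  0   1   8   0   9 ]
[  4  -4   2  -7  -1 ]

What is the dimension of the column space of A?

Row reduce to echelon form.
R2 ← R2 − (1/6)·R1: [0, 26/3, 19/3, 17/6, -25/6]
R3 ← R3 + (2/3)·R1: [0, 16/3, 20/3, 2/3, -1/3]
R5 ← R5 − (1/3)·R1: [0, -8/3, 8/3, -16/3, -4/3]
R3 ← R3 − (8/13)·R2: [0, 0, 36/13, -14/13, 29/13]
R4 ← R4 − (3/26)·R2: [0, 0, 189/26, -17/52, 493/52]
R5 ← R5 + (4/13)·R2: [0, 0, 60/13, -58/13, -34/13]
R4 ← R4 − (21/8)·R3: [0, 0, 0, 5/2, 29/8]
R5 ← R5 − (5/3)·R3: [0, 0, 0, -8/3, -19/3]
R5 ← R5 + (16/15)·R4: [0, 0, 0, 0, -37/15]
Echelon form has 5 nonzero rows, so rank(A) = 5.
The column space has dimension equal to the rank: 5.

5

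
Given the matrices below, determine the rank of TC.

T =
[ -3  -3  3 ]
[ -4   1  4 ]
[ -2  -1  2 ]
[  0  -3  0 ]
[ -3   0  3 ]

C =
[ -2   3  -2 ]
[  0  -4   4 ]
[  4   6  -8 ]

2

First compute TC:
[[ 18,  21, -30],
 [ 24,   8, -20],
 [ 12,  10, -16],
 [  0,  12, -12],
 [ 18,   9, -18]]
Now row reduce the product.
R2 ← R2 − (4/3)·R1: [0, -20, 20]
R3 ← R3 − (2/3)·R1: [0, -4, 4]
R5 ← R5 − R1: [0, -12, 12]
R3 ← R3 − (1/5)·R2: [0, 0, 0]
R4 ← R4 + (3/5)·R2: [0, 0, 0]
R5 ← R5 − (3/5)·R2: [0, 0, 0]
2 nonzero rows, so rank(TC) = 2.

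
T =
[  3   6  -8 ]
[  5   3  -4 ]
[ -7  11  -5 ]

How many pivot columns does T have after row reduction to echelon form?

Row reduce to echelon form.
R2 ← R2 − (5/3)·R1: [0, -7, 28/3]
R3 ← R3 + (7/3)·R1: [0, 25, -71/3]
R3 ← R3 + (25/7)·R2: [0, 0, 29/3]
Echelon form has 3 nonzero rows, so rank(T) = 3.
Each nonzero row contributes one pivot column: 3 pivot columns.

3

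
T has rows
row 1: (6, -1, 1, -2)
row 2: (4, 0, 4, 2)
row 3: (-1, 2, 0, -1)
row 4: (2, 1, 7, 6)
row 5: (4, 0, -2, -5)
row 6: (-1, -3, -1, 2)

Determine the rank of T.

3

Row reduce to echelon form.
R2 ← R2 − (2/3)·R1: [0, 2/3, 10/3, 10/3]
R3 ← R3 + (1/6)·R1: [0, 11/6, 1/6, -4/3]
R4 ← R4 − (1/3)·R1: [0, 4/3, 20/3, 20/3]
R5 ← R5 − (2/3)·R1: [0, 2/3, -8/3, -11/3]
R6 ← R6 + (1/6)·R1: [0, -19/6, -5/6, 5/3]
R3 ← R3 − (11/4)·R2: [0, 0, -9, -21/2]
R4 ← R4 − (2)·R2: [0, 0, 0, 0]
R5 ← R5 − R2: [0, 0, -6, -7]
R6 ← R6 + (19/4)·R2: [0, 0, 15, 35/2]
R5 ← R5 − (2/3)·R3: [0, 0, 0, 0]
R6 ← R6 + (5/3)·R3: [0, 0, 0, 0]
Echelon form has 3 nonzero rows, so rank(T) = 3.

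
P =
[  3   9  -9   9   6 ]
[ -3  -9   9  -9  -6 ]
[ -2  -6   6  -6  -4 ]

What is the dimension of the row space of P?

1

Row reduce to echelon form.
R2 ← R2 + R1: [0, 0, 0, 0, 0]
R3 ← R3 + (2/3)·R1: [0, 0, 0, 0, 0]
Echelon form has 1 nonzero row, so rank(P) = 1.
The row space has dimension equal to the rank: 1.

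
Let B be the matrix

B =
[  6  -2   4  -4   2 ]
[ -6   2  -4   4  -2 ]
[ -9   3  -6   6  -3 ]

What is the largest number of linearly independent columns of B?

Row reduce to echelon form.
R2 ← R2 + R1: [0, 0, 0, 0, 0]
R3 ← R3 + (3/2)·R1: [0, 0, 0, 0, 0]
Echelon form has 1 nonzero row, so rank(B) = 1.
The rank gives the maximum number of linearly independent columns: 1.

1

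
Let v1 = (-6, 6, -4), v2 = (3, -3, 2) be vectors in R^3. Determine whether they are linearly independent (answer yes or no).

no

Form the matrix with these vectors as rows and row reduce.
R2 ← R2 + (1/2)·R1: [0, 0, 0]
1 nonzero row, so the 2 vectors span a space of dimension 1.
Since 1 < 2, the vectors are linearly dependent.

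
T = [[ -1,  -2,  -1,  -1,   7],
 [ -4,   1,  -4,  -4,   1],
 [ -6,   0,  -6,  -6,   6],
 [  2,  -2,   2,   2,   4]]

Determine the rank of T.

2

Row reduce to echelon form.
R2 ← R2 − (4)·R1: [0, 9, 0, 0, -27]
R3 ← R3 − (6)·R1: [0, 12, 0, 0, -36]
R4 ← R4 + (2)·R1: [0, -6, 0, 0, 18]
R3 ← R3 − (4/3)·R2: [0, 0, 0, 0, 0]
R4 ← R4 + (2/3)·R2: [0, 0, 0, 0, 0]
Echelon form has 2 nonzero rows, so rank(T) = 2.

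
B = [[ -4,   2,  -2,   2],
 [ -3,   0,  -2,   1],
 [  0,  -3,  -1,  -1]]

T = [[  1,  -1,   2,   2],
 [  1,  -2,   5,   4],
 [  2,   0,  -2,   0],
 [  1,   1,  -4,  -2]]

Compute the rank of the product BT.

First compute BT:
[[ -4,   2,  -2,  -4],
 [ -6,   4,  -6,  -8],
 [ -6,   5,  -9, -10]]
Now row reduce the product.
R2 ← R2 − (3/2)·R1: [0, 1, -3, -2]
R3 ← R3 − (3/2)·R1: [0, 2, -6, -4]
R3 ← R3 − (2)·R2: [0, 0, 0, 0]
2 nonzero rows, so rank(BT) = 2.

2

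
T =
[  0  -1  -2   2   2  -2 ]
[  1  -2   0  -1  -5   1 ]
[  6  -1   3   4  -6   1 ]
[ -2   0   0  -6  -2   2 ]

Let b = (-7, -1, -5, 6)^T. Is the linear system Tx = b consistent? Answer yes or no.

yes

Row reduce the augmented matrix [T | b].
Swap R1 ↔ R2
R3 ← R3 − (6)·R1: [0, 11, 3, 10, 24, -5, 1]
R4 ← R4 + (2)·R1: [0, -4, 0, -8, -12, 4, 4]
R3 ← R3 + (11)·R2: [0, 0, -19, 32, 46, -27, -76]
R4 ← R4 − (4)·R2: [0, 0, 8, -16, -20, 12, 32]
R4 ← R4 + (8/19)·R3: [0, 0, 0, -48/19, -12/19, 12/19, 0]
The echelon form has 4 nonzero rows, and every pivot lies in the first 6 columns, so rank(T) = rank([T|b]) = 4.
The system is consistent.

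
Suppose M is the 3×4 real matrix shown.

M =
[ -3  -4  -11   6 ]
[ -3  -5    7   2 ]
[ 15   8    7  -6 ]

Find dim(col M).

3

Row reduce to echelon form.
R2 ← R2 − R1: [0, -1, 18, -4]
R3 ← R3 + (5)·R1: [0, -12, -48, 24]
R3 ← R3 − (12)·R2: [0, 0, -264, 72]
Echelon form has 3 nonzero rows, so rank(M) = 3.
The column space has dimension equal to the rank: 3.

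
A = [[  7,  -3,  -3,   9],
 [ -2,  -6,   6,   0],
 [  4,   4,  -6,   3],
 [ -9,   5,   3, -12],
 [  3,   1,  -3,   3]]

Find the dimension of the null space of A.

2

Row reduce to echelon form.
R2 ← R2 + (2/7)·R1: [0, -48/7, 36/7, 18/7]
R3 ← R3 − (4/7)·R1: [0, 40/7, -30/7, -15/7]
R4 ← R4 + (9/7)·R1: [0, 8/7, -6/7, -3/7]
R5 ← R5 − (3/7)·R1: [0, 16/7, -12/7, -6/7]
R3 ← R3 + (5/6)·R2: [0, 0, 0, 0]
R4 ← R4 + (1/6)·R2: [0, 0, 0, 0]
R5 ← R5 + (1/3)·R2: [0, 0, 0, 0]
2 nonzero rows, so rank(A) = 2.
A has 4 columns; by rank–nullity, nullity = 4 − 2 = 2.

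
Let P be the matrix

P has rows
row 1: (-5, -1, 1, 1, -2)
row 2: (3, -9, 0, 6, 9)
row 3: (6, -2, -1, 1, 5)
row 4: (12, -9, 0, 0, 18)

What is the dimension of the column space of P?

Row reduce to echelon form.
R2 ← R2 + (3/5)·R1: [0, -48/5, 3/5, 33/5, 39/5]
R3 ← R3 + (6/5)·R1: [0, -16/5, 1/5, 11/5, 13/5]
R4 ← R4 + (12/5)·R1: [0, -57/5, 12/5, 12/5, 66/5]
R3 ← R3 − (1/3)·R2: [0, 0, 0, 0, 0]
R4 ← R4 − (19/16)·R2: [0, 0, 27/16, -87/16, 63/16]
Swap R3 ↔ R4
Echelon form has 3 nonzero rows, so rank(P) = 3.
The column space has dimension equal to the rank: 3.

3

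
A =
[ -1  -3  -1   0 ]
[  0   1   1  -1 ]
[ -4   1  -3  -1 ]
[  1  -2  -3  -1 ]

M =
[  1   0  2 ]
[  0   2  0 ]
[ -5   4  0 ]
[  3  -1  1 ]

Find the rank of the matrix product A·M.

3

First compute AM:
[[  4, -10,  -2],
 [ -8,   7,  -1],
 [  8,  -9,  -9],
 [ 13, -15,   1]]
Now row reduce the product.
R2 ← R2 + (2)·R1: [0, -13, -5]
R3 ← R3 − (2)·R1: [0, 11, -5]
R4 ← R4 − (13/4)·R1: [0, 35/2, 15/2]
R3 ← R3 + (11/13)·R2: [0, 0, -120/13]
R4 ← R4 + (35/26)·R2: [0, 0, 10/13]
R4 ← R4 + (1/12)·R3: [0, 0, 0]
3 nonzero rows, so rank(AM) = 3.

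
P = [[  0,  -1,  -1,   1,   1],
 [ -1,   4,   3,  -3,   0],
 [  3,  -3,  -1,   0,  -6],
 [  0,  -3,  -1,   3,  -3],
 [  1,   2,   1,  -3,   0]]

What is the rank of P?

Row reduce to echelon form.
Swap R1 ↔ R2
R3 ← R3 + (3)·R1: [0, 9, 8, -9, -6]
R5 ← R5 + R1: [0, 6, 4, -6, 0]
R3 ← R3 + (9)·R2: [0, 0, -1, 0, 3]
R4 ← R4 − (3)·R2: [0, 0, 2, 0, -6]
R5 ← R5 + (6)·R2: [0, 0, -2, 0, 6]
R4 ← R4 + (2)·R3: [0, 0, 0, 0, 0]
R5 ← R5 − (2)·R3: [0, 0, 0, 0, 0]
Echelon form has 3 nonzero rows, so rank(P) = 3.

3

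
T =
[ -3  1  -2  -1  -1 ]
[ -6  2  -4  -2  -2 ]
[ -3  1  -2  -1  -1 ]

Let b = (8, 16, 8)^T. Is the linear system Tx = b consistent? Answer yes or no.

Row reduce the augmented matrix [T | b].
R2 ← R2 − (2)·R1: [0, 0, 0, 0, 0, 0]
R3 ← R3 − R1: [0, 0, 0, 0, 0, 0]
The echelon form has 1 nonzero rows, and every pivot lies in the first 5 columns, so rank(T) = rank([T|b]) = 1.
The system is consistent.

yes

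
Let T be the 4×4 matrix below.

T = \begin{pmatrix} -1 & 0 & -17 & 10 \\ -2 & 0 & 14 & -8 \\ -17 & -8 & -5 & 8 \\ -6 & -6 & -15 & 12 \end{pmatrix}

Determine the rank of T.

Row reduce to echelon form.
R2 ← R2 − (2)·R1: [0, 0, 48, -28]
R3 ← R3 − (17)·R1: [0, -8, 284, -162]
R4 ← R4 − (6)·R1: [0, -6, 87, -48]
Swap R2 ↔ R3
R4 ← R4 − (3/4)·R2: [0, 0, -126, 147/2]
R4 ← R4 + (21/8)·R3: [0, 0, 0, 0]
Echelon form has 3 nonzero rows, so rank(T) = 3.

3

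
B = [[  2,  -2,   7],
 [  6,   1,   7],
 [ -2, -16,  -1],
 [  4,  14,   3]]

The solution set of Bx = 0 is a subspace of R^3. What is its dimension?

Row reduce to echelon form.
R2 ← R2 − (3)·R1: [0, 7, -14]
R3 ← R3 + R1: [0, -18, 6]
R4 ← R4 − (2)·R1: [0, 18, -11]
R3 ← R3 + (18/7)·R2: [0, 0, -30]
R4 ← R4 − (18/7)·R2: [0, 0, 25]
R4 ← R4 + (5/6)·R3: [0, 0, 0]
3 nonzero rows, so rank(B) = 3.
B has 3 columns; by rank–nullity, nullity = 3 − 3 = 0.

0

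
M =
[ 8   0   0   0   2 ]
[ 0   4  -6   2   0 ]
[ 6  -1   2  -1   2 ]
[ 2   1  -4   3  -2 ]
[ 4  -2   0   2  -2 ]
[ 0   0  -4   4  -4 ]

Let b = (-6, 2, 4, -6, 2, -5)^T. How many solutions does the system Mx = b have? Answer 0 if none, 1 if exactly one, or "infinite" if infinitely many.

0

Row reduce the augmented matrix [M | b].
R3 ← R3 − (3/4)·R1: [0, -1, 2, -1, 1/2, 17/2]
R4 ← R4 − (1/4)·R1: [0, 1, -4, 3, -5/2, -9/2]
R5 ← R5 − (1/2)·R1: [0, -2, 0, 2, -3, 5]
R3 ← R3 + (1/4)·R2: [0, 0, 1/2, -1/2, 1/2, 9]
R4 ← R4 − (1/4)·R2: [0, 0, -5/2, 5/2, -5/2, -5]
R5 ← R5 + (1/2)·R2: [0, 0, -3, 3, -3, 6]
R4 ← R4 + (5)·R3: [0, 0, 0, 0, 0, 40]
R5 ← R5 + (6)·R3: [0, 0, 0, 0, 0, 60]
R6 ← R6 + (8)·R3: [0, 0, 0, 0, 0, 67]
R5 ← R5 − (3/2)·R4: [0, 0, 0, 0, 0, 0]
R6 ← R6 − (67/40)·R4: [0, 0, 0, 0, 0, 0]
The echelon form has 4 nonzero rows; the last pivot sits in the augmented column, so rank(M) = 3 but rank([M|b]) = 4.
Since the ranks differ, the system is inconsistent.
It has no solutions.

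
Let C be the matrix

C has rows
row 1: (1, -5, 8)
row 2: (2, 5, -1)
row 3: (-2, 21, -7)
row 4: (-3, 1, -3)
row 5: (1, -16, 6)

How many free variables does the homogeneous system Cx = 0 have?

0

Row reduce to echelon form.
R2 ← R2 − (2)·R1: [0, 15, -17]
R3 ← R3 + (2)·R1: [0, 11, 9]
R4 ← R4 + (3)·R1: [0, -14, 21]
R5 ← R5 − R1: [0, -11, -2]
R3 ← R3 − (11/15)·R2: [0, 0, 322/15]
R4 ← R4 + (14/15)·R2: [0, 0, 77/15]
R5 ← R5 + (11/15)·R2: [0, 0, -217/15]
R4 ← R4 − (11/46)·R3: [0, 0, 0]
R5 ← R5 + (31/46)·R3: [0, 0, 0]
3 nonzero rows, so rank(C) = 3.
C has 3 columns; by rank–nullity, nullity = 3 − 3 = 0.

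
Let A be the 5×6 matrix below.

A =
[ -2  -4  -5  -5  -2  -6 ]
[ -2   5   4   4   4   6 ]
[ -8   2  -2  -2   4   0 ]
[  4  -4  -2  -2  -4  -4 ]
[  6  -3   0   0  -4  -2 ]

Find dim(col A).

2

Row reduce to echelon form.
R2 ← R2 − R1: [0, 9, 9, 9, 6, 12]
R3 ← R3 − (4)·R1: [0, 18, 18, 18, 12, 24]
R4 ← R4 + (2)·R1: [0, -12, -12, -12, -8, -16]
R5 ← R5 + (3)·R1: [0, -15, -15, -15, -10, -20]
R3 ← R3 − (2)·R2: [0, 0, 0, 0, 0, 0]
R4 ← R4 + (4/3)·R2: [0, 0, 0, 0, 0, 0]
R5 ← R5 + (5/3)·R2: [0, 0, 0, 0, 0, 0]
Echelon form has 2 nonzero rows, so rank(A) = 2.
The column space has dimension equal to the rank: 2.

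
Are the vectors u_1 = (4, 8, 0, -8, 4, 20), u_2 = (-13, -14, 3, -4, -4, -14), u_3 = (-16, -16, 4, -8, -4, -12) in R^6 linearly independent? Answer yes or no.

no

Form the matrix with these vectors as rows and row reduce.
R2 ← R2 + (13/4)·R1: [0, 12, 3, -30, 9, 51]
R3 ← R3 + (4)·R1: [0, 16, 4, -40, 12, 68]
R3 ← R3 − (4/3)·R2: [0, 0, 0, 0, 0, 0]
2 nonzero rows, so the 3 vectors span a space of dimension 2.
Since 2 < 3, the vectors are linearly dependent.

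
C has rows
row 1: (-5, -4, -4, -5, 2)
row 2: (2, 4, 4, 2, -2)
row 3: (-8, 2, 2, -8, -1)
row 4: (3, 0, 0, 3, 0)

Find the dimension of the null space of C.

Row reduce to echelon form.
R2 ← R2 + (2/5)·R1: [0, 12/5, 12/5, 0, -6/5]
R3 ← R3 − (8/5)·R1: [0, 42/5, 42/5, 0, -21/5]
R4 ← R4 + (3/5)·R1: [0, -12/5, -12/5, 0, 6/5]
R3 ← R3 − (7/2)·R2: [0, 0, 0, 0, 0]
R4 ← R4 + R2: [0, 0, 0, 0, 0]
2 nonzero rows, so rank(C) = 2.
C has 5 columns; by rank–nullity, nullity = 5 − 2 = 3.

3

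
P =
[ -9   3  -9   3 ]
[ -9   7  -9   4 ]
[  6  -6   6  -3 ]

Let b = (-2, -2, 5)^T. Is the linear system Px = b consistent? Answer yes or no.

Row reduce the augmented matrix [P | b].
R2 ← R2 − R1: [0, 4, 0, 1, 0]
R3 ← R3 + (2/3)·R1: [0, -4, 0, -1, 11/3]
R3 ← R3 + R2: [0, 0, 0, 0, 11/3]
The echelon form has 3 nonzero rows; the last pivot sits in the augmented column, so rank(P) = 2 but rank([P|b]) = 3.
Since the ranks differ, the system is inconsistent.

no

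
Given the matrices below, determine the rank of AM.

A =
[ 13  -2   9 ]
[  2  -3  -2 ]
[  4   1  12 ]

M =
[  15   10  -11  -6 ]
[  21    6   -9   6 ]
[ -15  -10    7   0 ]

First compute AM:
[[ 18,  28, -62, -90],
 [ -3,  22,  -9, -30],
 [-99, -74,  31, -18]]
Now row reduce the product.
R2 ← R2 + (1/6)·R1: [0, 80/3, -58/3, -45]
R3 ← R3 + (11/2)·R1: [0, 80, -310, -513]
R3 ← R3 − (3)·R2: [0, 0, -252, -378]
3 nonzero rows, so rank(AM) = 3.

3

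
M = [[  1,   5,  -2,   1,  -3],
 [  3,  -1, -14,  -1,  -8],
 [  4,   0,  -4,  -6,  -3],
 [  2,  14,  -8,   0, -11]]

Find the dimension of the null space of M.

1

Row reduce to echelon form.
R2 ← R2 − (3)·R1: [0, -16, -8, -4, 1]
R3 ← R3 − (4)·R1: [0, -20, 4, -10, 9]
R4 ← R4 − (2)·R1: [0, 4, -4, -2, -5]
R3 ← R3 − (5/4)·R2: [0, 0, 14, -5, 31/4]
R4 ← R4 + (1/4)·R2: [0, 0, -6, -3, -19/4]
R4 ← R4 + (3/7)·R3: [0, 0, 0, -36/7, -10/7]
4 nonzero rows, so rank(M) = 4.
M has 5 columns; by rank–nullity, nullity = 5 − 4 = 1.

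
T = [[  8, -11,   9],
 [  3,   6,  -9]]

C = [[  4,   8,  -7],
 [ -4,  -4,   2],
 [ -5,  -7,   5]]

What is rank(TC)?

First compute TC:
[[ 31,  45, -33],
 [ 33,  63, -54]]
Now row reduce the product.
R2 ← R2 − (33/31)·R1: [0, 468/31, -585/31]
2 nonzero rows, so rank(TC) = 2.

2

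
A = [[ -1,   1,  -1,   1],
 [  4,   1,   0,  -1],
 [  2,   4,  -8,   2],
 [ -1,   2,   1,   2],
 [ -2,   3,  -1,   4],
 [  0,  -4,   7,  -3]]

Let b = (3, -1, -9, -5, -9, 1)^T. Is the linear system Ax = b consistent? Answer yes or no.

no

Row reduce the augmented matrix [A | b].
R2 ← R2 + (4)·R1: [0, 5, -4, 3, 11]
R3 ← R3 + (2)·R1: [0, 6, -10, 4, -3]
R4 ← R4 − R1: [0, 1, 2, 1, -8]
R5 ← R5 − (2)·R1: [0, 1, 1, 2, -15]
R3 ← R3 − (6/5)·R2: [0, 0, -26/5, 2/5, -81/5]
R4 ← R4 − (1/5)·R2: [0, 0, 14/5, 2/5, -51/5]
R5 ← R5 − (1/5)·R2: [0, 0, 9/5, 7/5, -86/5]
R6 ← R6 + (4/5)·R2: [0, 0, 19/5, -3/5, 49/5]
R4 ← R4 + (7/13)·R3: [0, 0, 0, 8/13, -246/13]
R5 ← R5 + (9/26)·R3: [0, 0, 0, 20/13, -593/26]
R6 ← R6 + (19/26)·R3: [0, 0, 0, -4/13, -53/26]
R5 ← R5 − (5/2)·R4: [0, 0, 0, 0, 49/2]
R6 ← R6 + (1/2)·R4: [0, 0, 0, 0, -23/2]
R6 ← R6 + (23/49)·R5: [0, 0, 0, 0, 0]
The echelon form has 5 nonzero rows; the last pivot sits in the augmented column, so rank(A) = 4 but rank([A|b]) = 5.
Since the ranks differ, the system is inconsistent.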